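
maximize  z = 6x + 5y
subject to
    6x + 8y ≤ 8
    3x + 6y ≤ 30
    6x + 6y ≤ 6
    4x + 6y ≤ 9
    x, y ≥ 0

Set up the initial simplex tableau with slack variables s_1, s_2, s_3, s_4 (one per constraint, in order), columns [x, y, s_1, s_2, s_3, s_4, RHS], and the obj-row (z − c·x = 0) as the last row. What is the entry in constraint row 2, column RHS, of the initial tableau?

30

The RHS of constraint 2 is b_2 = 30.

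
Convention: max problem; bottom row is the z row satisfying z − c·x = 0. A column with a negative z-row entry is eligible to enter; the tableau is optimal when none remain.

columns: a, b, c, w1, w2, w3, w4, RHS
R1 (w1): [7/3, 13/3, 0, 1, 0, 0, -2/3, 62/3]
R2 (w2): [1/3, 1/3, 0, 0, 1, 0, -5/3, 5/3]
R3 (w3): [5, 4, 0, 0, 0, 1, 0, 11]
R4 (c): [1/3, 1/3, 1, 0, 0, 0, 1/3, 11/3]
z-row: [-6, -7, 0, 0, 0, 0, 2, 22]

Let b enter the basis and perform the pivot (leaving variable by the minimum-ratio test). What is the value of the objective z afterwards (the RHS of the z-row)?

Ratio test on column b — row 1: (62/3)/(13/3) = 62/13; row 2: (5/3)/(1/3) = 5; row 3: 11/4 = 11/4; row 4: (11/3)/(1/3) = 11. Minimum is 11/4 at row 3 (w3 leaves); pivot element 4.
Pivot on row 3; the z-row RHS becomes 22 − (-7)·(11/4) = 165/4.

165/4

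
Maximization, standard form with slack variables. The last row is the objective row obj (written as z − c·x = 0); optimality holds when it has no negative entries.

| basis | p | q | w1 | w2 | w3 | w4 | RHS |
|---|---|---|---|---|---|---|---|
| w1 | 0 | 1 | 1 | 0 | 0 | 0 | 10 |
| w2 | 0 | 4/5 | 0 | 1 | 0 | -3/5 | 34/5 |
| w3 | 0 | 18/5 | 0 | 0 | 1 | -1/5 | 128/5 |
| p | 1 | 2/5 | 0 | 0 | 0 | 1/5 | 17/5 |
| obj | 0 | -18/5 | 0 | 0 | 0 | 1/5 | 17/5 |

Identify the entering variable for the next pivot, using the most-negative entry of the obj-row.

Negative obj-row entries: q: -18/5.
The most negative is -18/5 in column q, so q enters.

q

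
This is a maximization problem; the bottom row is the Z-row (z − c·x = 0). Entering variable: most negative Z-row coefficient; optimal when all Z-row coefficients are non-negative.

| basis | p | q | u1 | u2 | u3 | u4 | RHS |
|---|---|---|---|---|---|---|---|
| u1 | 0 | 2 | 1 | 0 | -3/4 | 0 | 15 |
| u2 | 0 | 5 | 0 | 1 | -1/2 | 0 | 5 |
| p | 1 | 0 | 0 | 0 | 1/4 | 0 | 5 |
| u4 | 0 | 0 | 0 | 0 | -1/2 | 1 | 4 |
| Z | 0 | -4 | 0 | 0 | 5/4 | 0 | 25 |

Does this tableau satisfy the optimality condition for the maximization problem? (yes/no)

no

The Z-row has a negative entry -4 in column q, so it is not optimal.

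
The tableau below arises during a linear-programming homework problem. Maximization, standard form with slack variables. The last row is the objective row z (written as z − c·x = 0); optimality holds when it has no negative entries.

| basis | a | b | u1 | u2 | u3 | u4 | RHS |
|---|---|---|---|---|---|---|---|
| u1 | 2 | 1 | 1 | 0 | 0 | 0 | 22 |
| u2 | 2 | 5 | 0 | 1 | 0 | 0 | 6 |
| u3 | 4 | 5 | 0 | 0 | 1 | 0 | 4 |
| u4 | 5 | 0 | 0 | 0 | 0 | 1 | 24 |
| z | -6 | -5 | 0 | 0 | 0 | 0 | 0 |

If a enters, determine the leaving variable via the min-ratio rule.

u3

Column a entries and ratios — u1: 22/2 = 11; u2: 6/2 = 3; u3: 4/4 = 1; u4: 24/5 = 24/5.
Smallest ratio is 1 in the row of u3, so u3 leaves.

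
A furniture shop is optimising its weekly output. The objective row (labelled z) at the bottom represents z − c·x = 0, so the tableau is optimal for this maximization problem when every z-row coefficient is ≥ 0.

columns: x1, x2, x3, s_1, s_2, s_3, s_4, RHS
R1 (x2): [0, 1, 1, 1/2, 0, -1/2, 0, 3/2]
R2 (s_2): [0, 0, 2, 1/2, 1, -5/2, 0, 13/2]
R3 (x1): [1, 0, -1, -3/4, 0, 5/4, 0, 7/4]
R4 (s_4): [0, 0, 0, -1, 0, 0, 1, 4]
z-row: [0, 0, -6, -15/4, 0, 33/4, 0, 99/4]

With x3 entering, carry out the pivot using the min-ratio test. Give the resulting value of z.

Ratio test on column x3 — row 1: (3/2)/1 = 3/2; row 2: (13/2)/2 = 13/4; row 3: entry -1 ≤ 0; row 4: entry 0 ≤ 0. Minimum is 3/2 at row 1 (x2 leaves); pivot element 1.
Pivot on row 1; the z-row RHS becomes 99/4 − (-6)·(3/2) = 135/4.

135/4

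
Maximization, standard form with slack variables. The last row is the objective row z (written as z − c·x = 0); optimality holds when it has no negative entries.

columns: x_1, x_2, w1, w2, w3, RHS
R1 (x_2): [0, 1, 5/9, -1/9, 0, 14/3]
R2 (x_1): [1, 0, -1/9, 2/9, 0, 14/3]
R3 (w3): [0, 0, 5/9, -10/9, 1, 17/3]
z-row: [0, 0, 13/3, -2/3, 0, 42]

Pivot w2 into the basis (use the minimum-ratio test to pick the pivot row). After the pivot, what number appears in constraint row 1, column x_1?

Ratio test on column w2 — row 1: entry -1/9 ≤ 0; row 2: (14/3)/(2/9) = 21; row 3: entry -10/9 ≤ 0. Minimum is 21 at row 2 (x_1 leaves); pivot element 2/9.
Divide row 2 by 2/9; eliminate column w2 from the other rows.
Row 1 update in column x_1: 0 − (-1/9)·(9/2) = 1/2.

1/2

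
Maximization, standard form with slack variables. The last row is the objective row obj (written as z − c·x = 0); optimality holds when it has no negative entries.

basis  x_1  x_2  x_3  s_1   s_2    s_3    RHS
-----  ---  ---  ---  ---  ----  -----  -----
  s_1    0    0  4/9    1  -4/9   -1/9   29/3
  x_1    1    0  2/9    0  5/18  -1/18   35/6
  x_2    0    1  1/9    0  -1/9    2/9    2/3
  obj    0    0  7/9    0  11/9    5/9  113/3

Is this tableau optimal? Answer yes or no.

yes

Every obj-row coefficient is ≥ 0, so the tableau is optimal.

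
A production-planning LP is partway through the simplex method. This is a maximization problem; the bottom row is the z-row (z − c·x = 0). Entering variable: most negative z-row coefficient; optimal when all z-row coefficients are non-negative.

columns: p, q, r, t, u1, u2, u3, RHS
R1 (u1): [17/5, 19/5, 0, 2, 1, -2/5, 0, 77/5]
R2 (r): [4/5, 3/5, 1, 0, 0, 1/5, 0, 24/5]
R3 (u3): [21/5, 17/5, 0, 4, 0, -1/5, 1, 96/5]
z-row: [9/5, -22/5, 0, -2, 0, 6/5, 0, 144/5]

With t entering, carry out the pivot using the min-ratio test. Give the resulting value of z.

192/5

Ratio test on column t — row 1: (77/5)/2 = 77/10; row 2: entry 0 ≤ 0; row 3: (96/5)/4 = 24/5. Minimum is 24/5 at row 3 (u3 leaves); pivot element 4.
Pivot on row 3; the z-row RHS becomes 144/5 − (-2)·(24/5) = 192/5.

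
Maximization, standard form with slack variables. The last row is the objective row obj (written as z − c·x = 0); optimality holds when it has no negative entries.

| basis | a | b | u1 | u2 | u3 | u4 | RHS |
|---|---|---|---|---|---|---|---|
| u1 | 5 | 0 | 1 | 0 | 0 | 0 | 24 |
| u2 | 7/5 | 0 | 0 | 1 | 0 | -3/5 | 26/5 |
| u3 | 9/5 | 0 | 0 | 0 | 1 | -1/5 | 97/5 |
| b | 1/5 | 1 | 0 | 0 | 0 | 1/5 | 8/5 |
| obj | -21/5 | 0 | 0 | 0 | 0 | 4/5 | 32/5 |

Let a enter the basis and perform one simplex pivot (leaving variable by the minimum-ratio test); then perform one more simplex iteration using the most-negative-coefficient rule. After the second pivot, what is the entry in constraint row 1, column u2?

-5/3

Ratio test on column a — row 1: 24/5 = 24/5; row 2: (26/5)/(7/5) = 26/7; row 3: (97/5)/(9/5) = 97/9; row 4: (8/5)/(1/5) = 8. Minimum is 26/7 at row 2 (u2 leaves); pivot element 7/5.
Divide row 2 by 7/5; eliminate column a from the other rows.
Second iteration: most negative obj-row entry is -1 in column u4, so u4 enters.
Ratio test on column u4 — row 1: (38/7)/(15/7) = 38/15; row 2: entry -3/7 ≤ 0; row 3: (89/7)/(4/7) = 89/4; row 4: (6/7)/(2/7) = 3. Minimum is 38/15 at row 1 (u1 leaves); pivot element 15/7.
Divide row 1 by 15/7; eliminate column u4 from the other rows.
After both pivots, the entry at constraint row 1, column u2 is -5/3.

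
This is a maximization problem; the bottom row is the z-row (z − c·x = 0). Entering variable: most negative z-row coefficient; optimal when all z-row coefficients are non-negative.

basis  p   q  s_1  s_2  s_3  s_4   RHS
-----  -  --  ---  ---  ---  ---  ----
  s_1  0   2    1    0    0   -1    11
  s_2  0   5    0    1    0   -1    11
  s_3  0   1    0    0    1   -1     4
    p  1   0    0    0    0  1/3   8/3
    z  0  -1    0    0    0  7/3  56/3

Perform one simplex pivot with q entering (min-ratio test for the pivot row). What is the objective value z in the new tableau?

313/15

Ratio test on column q — row 1: 11/2 = 11/2; row 2: 11/5 = 11/5; row 3: 4/1 = 4; row 4: entry 0 ≤ 0. Minimum is 11/5 at row 2 (s_2 leaves); pivot element 5.
Pivot on row 2; the z-row RHS becomes 56/3 − (-1)·(11/5) = 313/15.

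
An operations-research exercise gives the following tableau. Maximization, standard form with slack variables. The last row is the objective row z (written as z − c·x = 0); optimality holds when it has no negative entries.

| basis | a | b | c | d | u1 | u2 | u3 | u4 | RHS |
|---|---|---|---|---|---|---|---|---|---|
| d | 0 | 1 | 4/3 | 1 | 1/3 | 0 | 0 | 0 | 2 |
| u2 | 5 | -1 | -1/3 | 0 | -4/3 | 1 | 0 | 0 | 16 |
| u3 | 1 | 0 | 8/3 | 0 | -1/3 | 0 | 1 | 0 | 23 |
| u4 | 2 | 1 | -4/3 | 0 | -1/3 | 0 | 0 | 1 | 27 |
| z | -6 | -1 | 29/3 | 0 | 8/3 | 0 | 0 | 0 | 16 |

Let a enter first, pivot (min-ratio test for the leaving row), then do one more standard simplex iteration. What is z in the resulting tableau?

Ratio test on column a — row 1: entry 0 ≤ 0; row 2: 16/5 = 16/5; row 3: 23/1 = 23; row 4: 27/2 = 27/2. Minimum is 16/5 at row 2 (u2 leaves); pivot element 5.
Pivot on row 2; the z-row RHS becomes 16 − (-6)·(16/5) = 176/5.
Next entering variable (most negative z-row entry -11/5): b.
Ratio test on column b — row 1: 2/1 = 2; row 2: entry -1/5 ≤ 0; row 3: (99/5)/(1/5) = 99; row 4: (103/5)/(7/5) = 103/7. Minimum is 2 at row 1 (d leaves); pivot element 1.
After the second pivot the z-row RHS is 176/5 − (-11/5)·2 = 198/5.

198/5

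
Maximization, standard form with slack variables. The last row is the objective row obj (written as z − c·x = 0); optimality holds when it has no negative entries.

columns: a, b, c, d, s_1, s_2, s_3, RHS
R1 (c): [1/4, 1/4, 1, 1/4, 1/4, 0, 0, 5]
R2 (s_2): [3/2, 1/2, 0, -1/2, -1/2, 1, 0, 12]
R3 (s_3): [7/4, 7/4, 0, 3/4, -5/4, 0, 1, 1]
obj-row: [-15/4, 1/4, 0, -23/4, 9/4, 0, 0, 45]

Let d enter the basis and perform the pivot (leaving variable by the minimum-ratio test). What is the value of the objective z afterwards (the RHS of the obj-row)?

158/3

Ratio test on column d — row 1: 5/(1/4) = 20; row 2: entry -1/2 ≤ 0; row 3: 1/(3/4) = 4/3. Minimum is 4/3 at row 3 (s_3 leaves); pivot element 3/4.
Pivot on row 3; the obj-row RHS becomes 45 − (-23/4)·(4/3) = 158/3.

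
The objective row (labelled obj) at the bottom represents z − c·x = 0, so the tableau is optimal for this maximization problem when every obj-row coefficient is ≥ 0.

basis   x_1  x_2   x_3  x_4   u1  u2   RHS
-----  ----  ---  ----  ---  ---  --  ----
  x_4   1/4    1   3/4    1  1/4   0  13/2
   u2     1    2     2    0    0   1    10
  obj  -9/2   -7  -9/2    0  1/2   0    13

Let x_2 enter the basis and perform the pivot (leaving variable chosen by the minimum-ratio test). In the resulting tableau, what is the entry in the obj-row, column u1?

1/2

Ratio test on column x_2 — row 1: (13/2)/1 = 13/2; row 2: 10/2 = 5. Minimum is 5 at row 2 (u2 leaves); pivot element 2.
Divide row 2 by 2; eliminate column x_2 from the other rows.
obj-row update in column u1: 1/2 − (-7)·0 = 1/2.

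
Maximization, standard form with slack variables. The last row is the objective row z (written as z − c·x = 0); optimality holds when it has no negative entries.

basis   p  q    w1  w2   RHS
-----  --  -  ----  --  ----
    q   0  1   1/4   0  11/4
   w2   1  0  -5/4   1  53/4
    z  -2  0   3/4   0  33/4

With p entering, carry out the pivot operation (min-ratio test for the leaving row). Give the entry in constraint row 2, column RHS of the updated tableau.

53/4

Ratio test on column p — row 1: entry 0 ≤ 0; row 2: (53/4)/1 = 53/4. Minimum is 53/4 at row 2 (w2 leaves); pivot element 1.
Divide row 2 by 1; eliminate column p from the other rows.
In the new row 2, the RHS entry is the old entry divided by the pivot: (53/4)/1 = 53/4.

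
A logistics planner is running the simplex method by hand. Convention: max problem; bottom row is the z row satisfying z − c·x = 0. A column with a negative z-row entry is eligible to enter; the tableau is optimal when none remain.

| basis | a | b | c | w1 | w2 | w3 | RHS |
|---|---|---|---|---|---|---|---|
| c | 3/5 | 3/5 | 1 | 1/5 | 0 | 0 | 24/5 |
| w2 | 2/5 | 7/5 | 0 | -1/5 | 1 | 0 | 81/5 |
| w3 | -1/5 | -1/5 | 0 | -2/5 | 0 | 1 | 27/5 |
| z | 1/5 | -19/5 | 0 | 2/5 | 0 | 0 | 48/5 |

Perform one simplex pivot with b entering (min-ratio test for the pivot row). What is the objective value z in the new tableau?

40

Ratio test on column b — row 1: (24/5)/(3/5) = 8; row 2: (81/5)/(7/5) = 81/7; row 3: entry -1/5 ≤ 0. Minimum is 8 at row 1 (c leaves); pivot element 3/5.
Pivot on row 1; the z-row RHS becomes 48/5 − (-19/5)·8 = 40.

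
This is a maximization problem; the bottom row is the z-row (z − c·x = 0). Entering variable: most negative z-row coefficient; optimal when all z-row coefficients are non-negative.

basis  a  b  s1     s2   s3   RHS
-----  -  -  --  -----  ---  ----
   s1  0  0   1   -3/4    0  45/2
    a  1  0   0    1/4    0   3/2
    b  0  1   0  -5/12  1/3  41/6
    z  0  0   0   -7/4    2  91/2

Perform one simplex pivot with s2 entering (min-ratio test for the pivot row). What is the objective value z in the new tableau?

56

Ratio test on column s2 — row 1: entry -3/4 ≤ 0; row 2: (3/2)/(1/4) = 6; row 3: entry -5/12 ≤ 0. Minimum is 6 at row 2 (a leaves); pivot element 1/4.
Pivot on row 2; the z-row RHS becomes 91/2 − (-7/4)·6 = 56.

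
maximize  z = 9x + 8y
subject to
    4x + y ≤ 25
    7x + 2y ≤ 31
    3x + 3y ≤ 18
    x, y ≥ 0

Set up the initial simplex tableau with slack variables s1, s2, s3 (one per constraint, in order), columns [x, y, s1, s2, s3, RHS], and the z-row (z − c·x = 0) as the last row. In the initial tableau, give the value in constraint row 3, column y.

3

Constraint 3 has coefficient 3 on y.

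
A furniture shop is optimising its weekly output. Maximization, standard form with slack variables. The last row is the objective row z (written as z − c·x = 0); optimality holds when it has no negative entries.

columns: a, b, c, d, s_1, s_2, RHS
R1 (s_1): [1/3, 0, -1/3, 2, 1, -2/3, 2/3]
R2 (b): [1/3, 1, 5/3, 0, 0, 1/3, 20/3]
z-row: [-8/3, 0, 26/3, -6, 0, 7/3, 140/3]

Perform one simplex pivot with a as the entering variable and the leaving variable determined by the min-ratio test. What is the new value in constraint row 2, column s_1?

-1

Ratio test on column a — row 1: (2/3)/(1/3) = 2; row 2: (20/3)/(1/3) = 20. Minimum is 2 at row 1 (s_1 leaves); pivot element 1/3.
Divide row 1 by 1/3; eliminate column a from the other rows.
Row 2 update in column s_1: 0 − (1/3)·3 = -1.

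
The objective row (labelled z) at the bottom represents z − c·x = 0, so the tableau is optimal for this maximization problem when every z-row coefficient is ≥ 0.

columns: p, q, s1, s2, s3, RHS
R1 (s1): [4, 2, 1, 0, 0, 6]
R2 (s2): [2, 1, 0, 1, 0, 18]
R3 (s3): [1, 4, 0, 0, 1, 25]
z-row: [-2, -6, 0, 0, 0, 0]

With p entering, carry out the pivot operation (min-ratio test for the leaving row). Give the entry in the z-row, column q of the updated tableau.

-5

Ratio test on column p — row 1: 6/4 = 3/2; row 2: 18/2 = 9; row 3: 25/1 = 25. Minimum is 3/2 at row 1 (s1 leaves); pivot element 4.
Divide row 1 by 4; eliminate column p from the other rows.
z-row update in column q: -6 − (-2)·(1/2) = -5.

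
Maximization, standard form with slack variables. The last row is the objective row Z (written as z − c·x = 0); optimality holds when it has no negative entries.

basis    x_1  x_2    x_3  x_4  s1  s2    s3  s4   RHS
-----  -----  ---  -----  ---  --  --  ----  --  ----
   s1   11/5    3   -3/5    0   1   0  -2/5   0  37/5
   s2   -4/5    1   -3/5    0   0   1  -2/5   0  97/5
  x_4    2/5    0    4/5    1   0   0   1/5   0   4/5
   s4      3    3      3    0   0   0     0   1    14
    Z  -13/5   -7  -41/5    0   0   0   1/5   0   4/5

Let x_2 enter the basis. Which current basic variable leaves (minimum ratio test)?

Column x_2 entries and ratios — s1: (37/5)/3 = 37/15; s2: (97/5)/1 = 97/5; x_4: 0 ≤ 0, skip; s4: 14/3 = 14/3.
Smallest ratio is 37/15 in the row of s1, so s1 leaves.

s1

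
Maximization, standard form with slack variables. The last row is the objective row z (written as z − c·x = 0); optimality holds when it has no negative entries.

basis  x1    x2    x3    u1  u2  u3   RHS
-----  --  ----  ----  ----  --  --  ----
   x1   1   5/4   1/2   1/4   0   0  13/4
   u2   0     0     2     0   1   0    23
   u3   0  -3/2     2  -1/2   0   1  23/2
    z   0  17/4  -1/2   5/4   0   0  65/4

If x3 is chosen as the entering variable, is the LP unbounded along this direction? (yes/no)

no

Column x3 has positive entries in row(s) 1, 2, 3, so the ratio test bounds it — not unbounded.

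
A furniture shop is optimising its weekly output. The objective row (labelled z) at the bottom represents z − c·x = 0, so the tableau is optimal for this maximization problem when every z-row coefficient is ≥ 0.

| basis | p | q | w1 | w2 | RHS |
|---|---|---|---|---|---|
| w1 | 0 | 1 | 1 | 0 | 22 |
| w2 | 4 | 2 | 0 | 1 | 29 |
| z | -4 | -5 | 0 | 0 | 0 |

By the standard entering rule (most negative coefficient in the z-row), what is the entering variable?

q

Negative z-row entries: p: -4, q: -5.
The most negative is -5 in column q, so q enters.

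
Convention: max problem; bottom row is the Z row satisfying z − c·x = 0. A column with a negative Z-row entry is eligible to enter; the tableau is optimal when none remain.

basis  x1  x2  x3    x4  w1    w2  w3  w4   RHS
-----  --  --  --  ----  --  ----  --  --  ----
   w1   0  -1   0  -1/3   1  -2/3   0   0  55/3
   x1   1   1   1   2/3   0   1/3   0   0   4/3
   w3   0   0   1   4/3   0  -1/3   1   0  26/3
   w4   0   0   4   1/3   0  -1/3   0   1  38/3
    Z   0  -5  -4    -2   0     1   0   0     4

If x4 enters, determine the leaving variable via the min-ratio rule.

x1

Column x4 entries and ratios — w1: -1/3 ≤ 0, skip; x1: (4/3)/(2/3) = 2; w3: (26/3)/(4/3) = 13/2; w4: (38/3)/(1/3) = 38.
Smallest ratio is 2 in the row of x1, so x1 leaves.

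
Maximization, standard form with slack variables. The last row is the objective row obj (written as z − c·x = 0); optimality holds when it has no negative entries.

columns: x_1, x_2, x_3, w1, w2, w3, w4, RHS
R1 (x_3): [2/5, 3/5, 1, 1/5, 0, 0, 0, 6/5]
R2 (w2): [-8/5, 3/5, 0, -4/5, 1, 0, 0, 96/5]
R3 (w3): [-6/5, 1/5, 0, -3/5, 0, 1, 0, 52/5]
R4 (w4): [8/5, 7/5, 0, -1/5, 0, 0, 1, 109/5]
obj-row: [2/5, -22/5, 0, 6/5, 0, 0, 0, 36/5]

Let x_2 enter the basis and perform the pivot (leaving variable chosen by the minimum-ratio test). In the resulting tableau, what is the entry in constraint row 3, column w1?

Ratio test on column x_2 — row 1: (6/5)/(3/5) = 2; row 2: (96/5)/(3/5) = 32; row 3: (52/5)/(1/5) = 52; row 4: (109/5)/(7/5) = 109/7. Minimum is 2 at row 1 (x_3 leaves); pivot element 3/5.
Divide row 1 by 3/5; eliminate column x_2 from the other rows.
Row 3 update in column w1: -3/5 − (1/5)·(1/3) = -2/3.

-2/3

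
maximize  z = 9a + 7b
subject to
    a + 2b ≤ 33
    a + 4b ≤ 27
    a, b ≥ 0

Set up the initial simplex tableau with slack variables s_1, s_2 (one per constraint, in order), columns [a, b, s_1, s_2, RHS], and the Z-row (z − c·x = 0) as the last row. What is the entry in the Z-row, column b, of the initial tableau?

-7

The Z-row carries the negated objective coefficients: the b entry is -7.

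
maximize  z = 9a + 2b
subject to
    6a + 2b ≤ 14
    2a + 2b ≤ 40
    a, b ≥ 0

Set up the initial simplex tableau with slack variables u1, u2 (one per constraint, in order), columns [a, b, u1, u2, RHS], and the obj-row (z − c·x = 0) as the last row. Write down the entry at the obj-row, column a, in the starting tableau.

The obj-row carries the negated objective coefficients: the a entry is -9.

-9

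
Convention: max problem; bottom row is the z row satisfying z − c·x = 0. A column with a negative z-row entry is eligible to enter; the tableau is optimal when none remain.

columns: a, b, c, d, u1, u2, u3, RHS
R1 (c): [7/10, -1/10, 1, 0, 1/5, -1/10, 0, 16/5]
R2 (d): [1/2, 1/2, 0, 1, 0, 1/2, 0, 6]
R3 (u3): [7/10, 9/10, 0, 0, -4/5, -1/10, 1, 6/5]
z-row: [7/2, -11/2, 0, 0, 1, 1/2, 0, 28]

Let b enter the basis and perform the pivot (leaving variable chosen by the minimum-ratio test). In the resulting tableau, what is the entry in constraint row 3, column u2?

-1/9

Ratio test on column b — row 1: entry -1/10 ≤ 0; row 2: 6/(1/2) = 12; row 3: (6/5)/(9/10) = 4/3. Minimum is 4/3 at row 3 (u3 leaves); pivot element 9/10.
Divide row 3 by 9/10; eliminate column b from the other rows.
In the new row 3, the u2 entry is the old entry divided by the pivot: (-1/10)/(9/10) = -1/9.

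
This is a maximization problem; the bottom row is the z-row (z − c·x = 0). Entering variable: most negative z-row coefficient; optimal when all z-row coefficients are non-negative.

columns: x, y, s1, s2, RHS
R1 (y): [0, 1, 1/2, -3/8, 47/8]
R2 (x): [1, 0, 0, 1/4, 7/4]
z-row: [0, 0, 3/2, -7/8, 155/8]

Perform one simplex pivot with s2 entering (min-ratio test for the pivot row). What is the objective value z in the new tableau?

Ratio test on column s2 — row 1: entry -3/8 ≤ 0; row 2: (7/4)/(1/4) = 7. Minimum is 7 at row 2 (x leaves); pivot element 1/4.
Pivot on row 2; the z-row RHS becomes 155/8 − (-7/8)·7 = 51/2.

51/2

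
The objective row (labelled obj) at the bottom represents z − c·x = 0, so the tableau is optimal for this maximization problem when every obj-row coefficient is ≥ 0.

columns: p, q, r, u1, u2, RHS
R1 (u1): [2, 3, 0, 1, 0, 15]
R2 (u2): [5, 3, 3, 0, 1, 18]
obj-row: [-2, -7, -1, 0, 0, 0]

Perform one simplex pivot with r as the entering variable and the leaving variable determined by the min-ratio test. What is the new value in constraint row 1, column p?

2

Ratio test on column r — row 1: entry 0 ≤ 0; row 2: 18/3 = 6. Minimum is 6 at row 2 (u2 leaves); pivot element 3.
Divide row 2 by 3; eliminate column r from the other rows.
Row 1 update in column p: 2 − 0·(5/3) = 2.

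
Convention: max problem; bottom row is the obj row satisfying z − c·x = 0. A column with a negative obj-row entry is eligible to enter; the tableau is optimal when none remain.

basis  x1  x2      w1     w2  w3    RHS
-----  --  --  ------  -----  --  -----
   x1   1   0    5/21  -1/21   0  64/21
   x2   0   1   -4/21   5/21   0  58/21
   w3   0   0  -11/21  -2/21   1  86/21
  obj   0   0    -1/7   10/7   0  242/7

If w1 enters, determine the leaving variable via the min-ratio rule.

x1

Column w1 entries and ratios — x1: (64/21)/(5/21) = 64/5; x2: -4/21 ≤ 0, skip; w3: -11/21 ≤ 0, skip.
Smallest ratio is 64/5 in the row of x1, so x1 leaves.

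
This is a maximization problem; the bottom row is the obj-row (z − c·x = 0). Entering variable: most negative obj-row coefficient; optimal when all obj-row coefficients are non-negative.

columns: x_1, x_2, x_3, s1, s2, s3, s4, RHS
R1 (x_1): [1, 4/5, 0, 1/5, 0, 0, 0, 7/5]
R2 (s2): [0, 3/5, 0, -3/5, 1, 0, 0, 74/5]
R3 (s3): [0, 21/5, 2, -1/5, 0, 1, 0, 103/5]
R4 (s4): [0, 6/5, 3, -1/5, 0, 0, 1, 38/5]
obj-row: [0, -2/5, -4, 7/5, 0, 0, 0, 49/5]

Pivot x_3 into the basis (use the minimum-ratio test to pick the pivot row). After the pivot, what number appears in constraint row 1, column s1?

1/5

Ratio test on column x_3 — row 1: entry 0 ≤ 0; row 2: entry 0 ≤ 0; row 3: (103/5)/2 = 103/10; row 4: (38/5)/3 = 38/15. Minimum is 38/15 at row 4 (s4 leaves); pivot element 3.
Divide row 4 by 3; eliminate column x_3 from the other rows.
Row 1 update in column s1: 1/5 − 0·(-1/15) = 1/5.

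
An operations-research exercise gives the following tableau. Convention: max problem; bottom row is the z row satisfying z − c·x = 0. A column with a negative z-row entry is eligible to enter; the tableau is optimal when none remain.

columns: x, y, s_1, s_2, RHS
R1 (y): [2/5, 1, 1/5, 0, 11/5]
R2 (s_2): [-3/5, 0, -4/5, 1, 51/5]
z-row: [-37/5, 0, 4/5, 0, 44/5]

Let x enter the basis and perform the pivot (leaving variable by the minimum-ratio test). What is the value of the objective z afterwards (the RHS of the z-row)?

99/2

Ratio test on column x — row 1: (11/5)/(2/5) = 11/2; row 2: entry -3/5 ≤ 0. Minimum is 11/2 at row 1 (y leaves); pivot element 2/5.
Pivot on row 1; the z-row RHS becomes 44/5 − (-37/5)·(11/2) = 99/2.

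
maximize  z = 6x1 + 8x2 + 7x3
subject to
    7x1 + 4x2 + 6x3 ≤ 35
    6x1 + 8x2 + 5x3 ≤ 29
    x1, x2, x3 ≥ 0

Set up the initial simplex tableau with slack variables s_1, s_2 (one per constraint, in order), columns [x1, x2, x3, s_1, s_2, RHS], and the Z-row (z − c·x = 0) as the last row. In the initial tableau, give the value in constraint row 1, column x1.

7

Constraint 1 has coefficient 7 on x1.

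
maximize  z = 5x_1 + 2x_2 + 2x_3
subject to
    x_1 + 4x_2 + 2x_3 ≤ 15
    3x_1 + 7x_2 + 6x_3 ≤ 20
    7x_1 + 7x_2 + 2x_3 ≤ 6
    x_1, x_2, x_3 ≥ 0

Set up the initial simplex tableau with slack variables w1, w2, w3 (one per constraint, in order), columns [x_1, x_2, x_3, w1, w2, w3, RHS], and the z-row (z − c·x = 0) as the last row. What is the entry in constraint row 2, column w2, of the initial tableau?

Slack w2 belongs to constraint 2; its column is the unit vector e_2, so the entry in row 2 is 1.

1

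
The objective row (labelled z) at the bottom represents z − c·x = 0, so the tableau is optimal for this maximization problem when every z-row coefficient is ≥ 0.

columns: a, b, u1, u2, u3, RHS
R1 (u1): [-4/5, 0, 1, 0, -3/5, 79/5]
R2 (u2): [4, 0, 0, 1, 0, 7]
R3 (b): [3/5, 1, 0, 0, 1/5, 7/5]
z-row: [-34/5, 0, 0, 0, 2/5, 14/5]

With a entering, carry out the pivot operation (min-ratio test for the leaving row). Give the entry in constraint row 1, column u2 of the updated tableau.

1/5

Ratio test on column a — row 1: entry -4/5 ≤ 0; row 2: 7/4 = 7/4; row 3: (7/5)/(3/5) = 7/3. Minimum is 7/4 at row 2 (u2 leaves); pivot element 4.
Divide row 2 by 4; eliminate column a from the other rows.
Row 1 update in column u2: 0 − (-4/5)·(1/4) = 1/5.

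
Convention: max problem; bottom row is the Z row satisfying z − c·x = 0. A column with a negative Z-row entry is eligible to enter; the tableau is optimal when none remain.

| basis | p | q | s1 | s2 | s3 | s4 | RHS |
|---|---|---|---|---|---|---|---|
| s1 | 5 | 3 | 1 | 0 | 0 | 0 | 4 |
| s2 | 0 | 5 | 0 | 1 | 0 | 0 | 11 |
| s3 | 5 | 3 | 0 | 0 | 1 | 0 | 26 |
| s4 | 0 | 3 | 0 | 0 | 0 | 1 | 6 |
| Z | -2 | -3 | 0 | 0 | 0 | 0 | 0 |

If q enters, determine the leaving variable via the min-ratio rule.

Column q entries and ratios — s1: 4/3 = 4/3; s2: 11/5 = 11/5; s3: 26/3 = 26/3; s4: 6/3 = 2.
Smallest ratio is 4/3 in the row of s1, so s1 leaves.

s1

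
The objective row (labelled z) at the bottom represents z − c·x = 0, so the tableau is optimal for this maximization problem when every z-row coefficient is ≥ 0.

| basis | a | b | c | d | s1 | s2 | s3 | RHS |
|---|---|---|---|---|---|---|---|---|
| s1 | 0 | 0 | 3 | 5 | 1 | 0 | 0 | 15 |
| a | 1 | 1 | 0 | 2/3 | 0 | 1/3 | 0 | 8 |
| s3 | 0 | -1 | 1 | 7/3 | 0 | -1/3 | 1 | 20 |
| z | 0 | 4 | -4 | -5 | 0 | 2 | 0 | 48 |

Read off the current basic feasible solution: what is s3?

20

s3 is basic (row 3); its value is the RHS of that row, 20.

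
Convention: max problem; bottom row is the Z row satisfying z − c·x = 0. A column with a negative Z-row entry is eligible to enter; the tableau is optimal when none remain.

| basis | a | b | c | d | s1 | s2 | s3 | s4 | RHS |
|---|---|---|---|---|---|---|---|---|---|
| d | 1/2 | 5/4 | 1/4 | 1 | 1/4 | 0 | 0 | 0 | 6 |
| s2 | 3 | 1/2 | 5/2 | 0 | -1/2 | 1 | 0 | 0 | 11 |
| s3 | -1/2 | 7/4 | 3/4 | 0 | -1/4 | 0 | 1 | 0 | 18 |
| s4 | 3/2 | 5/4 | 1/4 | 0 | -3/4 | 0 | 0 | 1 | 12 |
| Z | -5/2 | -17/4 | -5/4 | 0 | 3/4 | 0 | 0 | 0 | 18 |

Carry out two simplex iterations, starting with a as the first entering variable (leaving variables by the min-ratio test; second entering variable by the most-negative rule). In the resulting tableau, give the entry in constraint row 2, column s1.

Ratio test on column a — row 1: 6/(1/2) = 12; row 2: 11/3 = 11/3; row 3: entry -1/2 ≤ 0; row 4: 12/(3/2) = 8. Minimum is 11/3 at row 2 (s2 leaves); pivot element 3.
Divide row 2 by 3; eliminate column a from the other rows.
Second iteration: most negative Z-row entry is -23/6 in column b, so b enters.
Ratio test on column b — row 1: (25/6)/(7/6) = 25/7; row 2: (11/3)/(1/6) = 22; row 3: (119/6)/(11/6) = 119/11; row 4: (13/2)/1 = 13/2. Minimum is 25/7 at row 1 (d leaves); pivot element 7/6.
Divide row 1 by 7/6; eliminate column b from the other rows.
After both pivots, the entry at constraint row 2, column s1 is -3/14.

-3/14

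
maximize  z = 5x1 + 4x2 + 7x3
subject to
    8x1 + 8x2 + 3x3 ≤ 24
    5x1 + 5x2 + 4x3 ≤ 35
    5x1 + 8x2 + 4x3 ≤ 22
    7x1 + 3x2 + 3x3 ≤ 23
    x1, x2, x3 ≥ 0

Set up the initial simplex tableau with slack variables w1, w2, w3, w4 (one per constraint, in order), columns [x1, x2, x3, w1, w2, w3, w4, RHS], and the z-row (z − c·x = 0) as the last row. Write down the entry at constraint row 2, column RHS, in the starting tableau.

35

The RHS of constraint 2 is b_2 = 35.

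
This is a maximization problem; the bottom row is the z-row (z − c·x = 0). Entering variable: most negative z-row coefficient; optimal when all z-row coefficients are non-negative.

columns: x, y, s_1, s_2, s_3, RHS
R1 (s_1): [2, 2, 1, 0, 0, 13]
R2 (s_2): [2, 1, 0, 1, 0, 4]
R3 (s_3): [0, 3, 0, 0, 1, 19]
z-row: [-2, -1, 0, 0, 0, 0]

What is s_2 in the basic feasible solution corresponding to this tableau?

4

s_2 is basic (row 2); its value is the RHS of that row, 4.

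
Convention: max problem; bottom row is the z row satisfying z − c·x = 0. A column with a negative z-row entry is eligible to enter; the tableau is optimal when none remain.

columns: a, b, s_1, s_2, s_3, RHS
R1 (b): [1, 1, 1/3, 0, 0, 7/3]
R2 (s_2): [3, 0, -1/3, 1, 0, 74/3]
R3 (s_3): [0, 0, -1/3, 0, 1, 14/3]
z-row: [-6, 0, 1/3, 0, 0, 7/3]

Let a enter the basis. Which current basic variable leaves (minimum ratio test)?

Column a entries and ratios — b: (7/3)/1 = 7/3; s_2: (74/3)/3 = 74/9; s_3: 0 ≤ 0, skip.
Smallest ratio is 7/3 in the row of b, so b leaves.

b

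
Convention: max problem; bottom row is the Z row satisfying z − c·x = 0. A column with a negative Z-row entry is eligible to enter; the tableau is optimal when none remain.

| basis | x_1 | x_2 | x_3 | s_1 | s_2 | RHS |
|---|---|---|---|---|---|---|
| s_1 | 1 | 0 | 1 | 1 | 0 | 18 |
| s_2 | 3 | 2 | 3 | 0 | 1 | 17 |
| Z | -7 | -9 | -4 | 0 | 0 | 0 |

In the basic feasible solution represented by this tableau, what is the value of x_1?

x_1 is not in the basis, so in the current basic feasible solution x_1 = 0.

0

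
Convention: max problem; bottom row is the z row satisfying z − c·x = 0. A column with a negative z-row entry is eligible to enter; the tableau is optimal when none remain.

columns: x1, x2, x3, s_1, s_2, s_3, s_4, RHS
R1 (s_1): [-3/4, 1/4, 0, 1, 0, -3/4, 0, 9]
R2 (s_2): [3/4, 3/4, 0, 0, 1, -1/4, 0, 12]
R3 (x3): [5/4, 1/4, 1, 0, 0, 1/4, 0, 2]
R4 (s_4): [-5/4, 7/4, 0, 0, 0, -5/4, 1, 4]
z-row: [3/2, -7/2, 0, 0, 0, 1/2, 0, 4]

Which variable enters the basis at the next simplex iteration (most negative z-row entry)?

x2

Negative z-row entries: x2: -7/2.
The most negative is -7/2 in column x2, so x2 enters.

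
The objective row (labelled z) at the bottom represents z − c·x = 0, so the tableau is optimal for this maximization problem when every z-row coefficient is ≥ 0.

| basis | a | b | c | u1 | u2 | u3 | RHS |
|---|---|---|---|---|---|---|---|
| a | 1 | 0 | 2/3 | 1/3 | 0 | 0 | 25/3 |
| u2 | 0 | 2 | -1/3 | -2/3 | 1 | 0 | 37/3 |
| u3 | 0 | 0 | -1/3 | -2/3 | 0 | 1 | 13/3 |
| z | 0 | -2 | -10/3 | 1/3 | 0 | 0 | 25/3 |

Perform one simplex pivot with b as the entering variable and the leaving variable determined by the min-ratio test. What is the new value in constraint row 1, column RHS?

25/3

Ratio test on column b — row 1: entry 0 ≤ 0; row 2: (37/3)/2 = 37/6; row 3: entry 0 ≤ 0. Minimum is 37/6 at row 2 (u2 leaves); pivot element 2.
Divide row 2 by 2; eliminate column b from the other rows.
Row 1 update in column RHS: 25/3 − 0·(37/6) = 25/3.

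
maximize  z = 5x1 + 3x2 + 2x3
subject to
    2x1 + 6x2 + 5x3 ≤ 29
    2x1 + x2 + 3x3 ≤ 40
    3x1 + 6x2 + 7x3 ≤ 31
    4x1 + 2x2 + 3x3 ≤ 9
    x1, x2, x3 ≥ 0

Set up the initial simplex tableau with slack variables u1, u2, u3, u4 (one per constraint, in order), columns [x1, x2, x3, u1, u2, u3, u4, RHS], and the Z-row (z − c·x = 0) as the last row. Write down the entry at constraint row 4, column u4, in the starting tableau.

1

Slack u4 belongs to constraint 4; its column is the unit vector e_4, so the entry in row 4 is 1.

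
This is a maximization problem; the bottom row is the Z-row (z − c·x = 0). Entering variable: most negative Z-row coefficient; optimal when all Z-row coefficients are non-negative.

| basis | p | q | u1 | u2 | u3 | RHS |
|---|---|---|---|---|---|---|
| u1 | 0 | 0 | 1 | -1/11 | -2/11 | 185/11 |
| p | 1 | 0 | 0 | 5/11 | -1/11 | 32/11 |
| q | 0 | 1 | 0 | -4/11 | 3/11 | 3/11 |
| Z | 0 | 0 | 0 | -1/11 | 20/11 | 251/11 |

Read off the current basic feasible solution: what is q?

3/11

q is basic (row 3); its value is the RHS of that row, 3/11.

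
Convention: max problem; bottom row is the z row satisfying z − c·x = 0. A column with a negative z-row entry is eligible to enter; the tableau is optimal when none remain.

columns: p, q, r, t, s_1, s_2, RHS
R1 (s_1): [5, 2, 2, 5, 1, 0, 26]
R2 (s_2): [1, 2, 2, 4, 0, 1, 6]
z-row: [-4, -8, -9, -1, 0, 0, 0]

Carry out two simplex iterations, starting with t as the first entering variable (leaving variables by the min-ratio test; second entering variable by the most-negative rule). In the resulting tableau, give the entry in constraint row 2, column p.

Ratio test on column t — row 1: 26/5 = 26/5; row 2: 6/4 = 3/2. Minimum is 3/2 at row 2 (s_2 leaves); pivot element 4.
Divide row 2 by 4; eliminate column t from the other rows.
Second iteration: most negative z-row entry is -17/2 in column r, so r enters.
Ratio test on column r — row 1: entry -1/2 ≤ 0; row 2: (3/2)/(1/2) = 3. Minimum is 3 at row 2 (t leaves); pivot element 1/2.
Divide row 2 by 1/2; eliminate column r from the other rows.
After both pivots, the entry at constraint row 2, column p is 1/2.

1/2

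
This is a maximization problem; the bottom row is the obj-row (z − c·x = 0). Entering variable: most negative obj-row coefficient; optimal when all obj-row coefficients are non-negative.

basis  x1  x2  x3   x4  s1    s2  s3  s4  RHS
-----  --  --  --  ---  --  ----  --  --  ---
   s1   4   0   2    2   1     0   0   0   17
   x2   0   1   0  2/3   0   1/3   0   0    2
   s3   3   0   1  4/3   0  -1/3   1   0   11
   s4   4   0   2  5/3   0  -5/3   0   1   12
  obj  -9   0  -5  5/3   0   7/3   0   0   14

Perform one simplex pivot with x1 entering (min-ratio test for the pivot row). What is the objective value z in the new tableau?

41

Ratio test on column x1 — row 1: 17/4 = 17/4; row 2: entry 0 ≤ 0; row 3: 11/3 = 11/3; row 4: 12/4 = 3. Minimum is 3 at row 4 (s4 leaves); pivot element 4.
Pivot on row 4; the obj-row RHS becomes 14 − (-9)·3 = 41.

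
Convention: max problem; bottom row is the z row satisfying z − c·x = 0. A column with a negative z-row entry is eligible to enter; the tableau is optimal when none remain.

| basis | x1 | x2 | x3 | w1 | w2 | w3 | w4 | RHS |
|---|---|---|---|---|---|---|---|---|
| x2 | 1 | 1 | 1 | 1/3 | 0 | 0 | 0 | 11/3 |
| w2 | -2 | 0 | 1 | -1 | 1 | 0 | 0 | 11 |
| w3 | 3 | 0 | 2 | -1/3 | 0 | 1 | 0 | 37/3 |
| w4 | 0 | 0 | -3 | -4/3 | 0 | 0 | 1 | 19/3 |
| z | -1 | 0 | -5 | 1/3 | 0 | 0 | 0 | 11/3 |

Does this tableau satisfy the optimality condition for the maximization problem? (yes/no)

no

The z-row has a negative entry -5 in column x3, so it is not optimal.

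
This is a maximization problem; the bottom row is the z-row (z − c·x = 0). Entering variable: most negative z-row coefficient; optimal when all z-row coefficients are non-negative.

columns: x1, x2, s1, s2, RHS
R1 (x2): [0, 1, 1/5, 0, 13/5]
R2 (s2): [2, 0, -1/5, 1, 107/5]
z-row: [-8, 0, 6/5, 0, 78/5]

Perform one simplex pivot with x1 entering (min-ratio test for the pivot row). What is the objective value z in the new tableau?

506/5

Ratio test on column x1 — row 1: entry 0 ≤ 0; row 2: (107/5)/2 = 107/10. Minimum is 107/10 at row 2 (s2 leaves); pivot element 2.
Pivot on row 2; the z-row RHS becomes 78/5 − (-8)·(107/10) = 506/5.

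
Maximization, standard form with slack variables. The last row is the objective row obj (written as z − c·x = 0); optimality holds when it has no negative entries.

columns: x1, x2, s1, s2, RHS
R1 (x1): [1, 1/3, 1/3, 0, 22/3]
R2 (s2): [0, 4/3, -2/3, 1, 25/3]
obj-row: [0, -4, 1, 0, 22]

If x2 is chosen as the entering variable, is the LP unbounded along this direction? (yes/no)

no

Column x2 has positive entries in row(s) 1, 2, so the ratio test bounds it — not unbounded.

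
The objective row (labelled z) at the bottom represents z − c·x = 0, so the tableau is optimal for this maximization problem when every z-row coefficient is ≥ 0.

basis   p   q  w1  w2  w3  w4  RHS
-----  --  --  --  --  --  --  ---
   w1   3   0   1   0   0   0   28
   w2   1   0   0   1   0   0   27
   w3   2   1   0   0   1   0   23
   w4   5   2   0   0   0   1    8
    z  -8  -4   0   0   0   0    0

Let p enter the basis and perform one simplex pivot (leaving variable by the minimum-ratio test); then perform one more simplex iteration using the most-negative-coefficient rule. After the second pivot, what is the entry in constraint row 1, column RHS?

28

Ratio test on column p — row 1: 28/3 = 28/3; row 2: 27/1 = 27; row 3: 23/2 = 23/2; row 4: 8/5 = 8/5. Minimum is 8/5 at row 4 (w4 leaves); pivot element 5.
Divide row 4 by 5; eliminate column p from the other rows.
Second iteration: most negative z-row entry is -4/5 in column q, so q enters.
Ratio test on column q — row 1: entry -6/5 ≤ 0; row 2: entry -2/5 ≤ 0; row 3: (99/5)/(1/5) = 99; row 4: (8/5)/(2/5) = 4. Minimum is 4 at row 4 (p leaves); pivot element 2/5.
Divide row 4 by 2/5; eliminate column q from the other rows.
After both pivots, the entry at constraint row 1, column RHS is 28.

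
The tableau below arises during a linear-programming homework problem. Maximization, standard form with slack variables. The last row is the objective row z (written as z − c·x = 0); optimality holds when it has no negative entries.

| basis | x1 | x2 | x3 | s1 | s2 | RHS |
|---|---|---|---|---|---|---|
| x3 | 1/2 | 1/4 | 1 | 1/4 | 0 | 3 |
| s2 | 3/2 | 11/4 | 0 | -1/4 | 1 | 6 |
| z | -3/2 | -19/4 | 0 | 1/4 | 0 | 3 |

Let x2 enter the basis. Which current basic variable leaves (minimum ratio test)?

s2

Column x2 entries and ratios — x3: 3/(1/4) = 12; s2: 6/(11/4) = 24/11.
Smallest ratio is 24/11 in the row of s2, so s2 leaves.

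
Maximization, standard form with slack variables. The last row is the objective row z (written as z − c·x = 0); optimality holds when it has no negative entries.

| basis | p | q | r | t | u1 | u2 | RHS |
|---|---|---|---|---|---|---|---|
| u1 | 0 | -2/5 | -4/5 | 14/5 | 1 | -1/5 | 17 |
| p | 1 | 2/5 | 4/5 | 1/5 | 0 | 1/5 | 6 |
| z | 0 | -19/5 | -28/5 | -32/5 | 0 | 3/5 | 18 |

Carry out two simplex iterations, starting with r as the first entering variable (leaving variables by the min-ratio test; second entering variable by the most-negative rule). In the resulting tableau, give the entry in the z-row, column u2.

2

Ratio test on column r — row 1: entry -4/5 ≤ 0; row 2: 6/(4/5) = 15/2. Minimum is 15/2 at row 2 (p leaves); pivot element 4/5.
Divide row 2 by 4/5; eliminate column r from the other rows.
Second iteration: most negative z-row entry is -5 in column t, so t enters.
Ratio test on column t — row 1: 23/3 = 23/3; row 2: (15/2)/(1/4) = 30. Minimum is 23/3 at row 1 (u1 leaves); pivot element 3.
Divide row 1 by 3; eliminate column t from the other rows.
After both pivots, the entry at the z-row, column u2 is 2.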